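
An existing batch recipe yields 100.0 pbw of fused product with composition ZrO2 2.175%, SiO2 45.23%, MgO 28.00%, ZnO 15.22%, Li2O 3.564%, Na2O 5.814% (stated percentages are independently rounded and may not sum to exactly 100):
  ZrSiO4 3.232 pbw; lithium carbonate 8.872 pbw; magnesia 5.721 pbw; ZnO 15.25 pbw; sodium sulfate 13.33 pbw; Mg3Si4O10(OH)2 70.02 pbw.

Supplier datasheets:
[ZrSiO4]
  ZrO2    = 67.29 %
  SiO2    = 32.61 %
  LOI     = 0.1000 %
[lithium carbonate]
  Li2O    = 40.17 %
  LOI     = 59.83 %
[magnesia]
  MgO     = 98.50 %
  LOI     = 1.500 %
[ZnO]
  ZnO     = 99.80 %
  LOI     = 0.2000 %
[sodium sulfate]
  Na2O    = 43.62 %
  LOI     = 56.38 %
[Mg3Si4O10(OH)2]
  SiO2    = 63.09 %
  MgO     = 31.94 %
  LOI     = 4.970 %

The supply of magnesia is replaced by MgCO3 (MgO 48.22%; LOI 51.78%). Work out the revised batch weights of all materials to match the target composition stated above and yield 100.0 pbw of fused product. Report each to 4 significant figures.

Revised batch per 100.0 pbw fused product:
  ZrSiO4: 3.232 pbw
  lithium carbonate: 8.872 pbw
  MgCO3: 11.69 pbw
  ZnO: 15.25 pbw
  sodium sulfate: 13.33 pbw
  Mg3Si4O10(OH)2: 70.02 pbw
Total batch = 122.4 pbw; LOI loss = 22.39 pbw

Working values appear rounded to four significant digits on the page; all arithmetic runs at exact precision end to end. Exactly one rounding lands on every reported result; derived quantities, including the totals, glass mass, ignition loss, six oxide percentages, the yield, are recomputed using the weight values for 100.0 pbw of glass in full precision, as written in the problem or the answer.
Oxide-by-oxide targets in 100.0 pbw fused product:
  ZrO2: 2.175% × 100.0 = 2.175 pbw
  SiO2: 45.23% × 100.0 = 45.23 pbw
  MgO: 28.00% × 100.0 = 28.00 pbw
  ZnO: 15.22% × 100.0 = 15.22 pbw
  Li2O: 3.564% × 100.0 = 3.564 pbw
  Na2O: 5.814% × 100.0 = 5.814 pbw
Oxide-by-oxide audit from the weights as reported, at the basis given (target by target, the sums agree modulo rounding of the values):
  ZrO2: 3.232·0.6729 = 2.175 pbw (target 2.175 pbw)
  SiO2: 3.232·0.3261 + 70.02·0.6309 = 45.23 pbw (target 45.23 pbw)
  MgO: 11.69·0.4822 + 70.02·0.3194 = 28.00 pbw (target 28.00 pbw)
  ZnO: 15.25·0.9980 = 15.22 pbw (target 15.22 pbw)
  Li2O: 8.872·0.4017 = 3.564 pbw (target 3.564 pbw)
  Na2O: 13.33·0.4362 = 5.815 pbw (target 5.814 pbw)
The glass-mass cross-check: batch Σ − ignition loss = 100.0 pbw (oxide target masses add up to 100.0 pbw; against the stated basis, 100.0 pbw — rounding explains the deltas).
Total batch = Σ batch = 122.4 pbw; Σ batch·LOI gives LOI loss = 22.39 pbw; as yield: glass ÷ batch → 81.71%.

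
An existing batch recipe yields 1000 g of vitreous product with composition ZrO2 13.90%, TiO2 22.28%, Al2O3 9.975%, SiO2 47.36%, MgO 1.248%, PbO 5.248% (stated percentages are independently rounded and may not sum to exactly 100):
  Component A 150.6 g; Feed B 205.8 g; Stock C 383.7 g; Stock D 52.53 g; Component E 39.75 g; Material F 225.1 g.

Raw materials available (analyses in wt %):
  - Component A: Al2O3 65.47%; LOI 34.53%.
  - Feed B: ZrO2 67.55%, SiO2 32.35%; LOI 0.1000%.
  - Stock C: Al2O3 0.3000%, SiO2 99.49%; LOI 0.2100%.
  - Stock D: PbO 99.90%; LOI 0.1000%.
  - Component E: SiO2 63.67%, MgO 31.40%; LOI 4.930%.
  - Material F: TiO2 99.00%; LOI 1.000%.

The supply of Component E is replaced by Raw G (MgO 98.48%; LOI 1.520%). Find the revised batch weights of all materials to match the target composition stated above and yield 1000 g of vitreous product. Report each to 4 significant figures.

Intermediates appear (rounded to four significant digits) within the worked lines. All internal work keeps full precision all the way through — every reported value is rounded only once — derived quantities, including the yield, ignition loss, six oxide percentages, totals, glass mass, are computed starting from the weights per 1000 g of glass in full precision, precisely as stated by problem or answer.
Oxide-by-oxide targets in 1000 g vitreous product:
  ZrO2: 13.90% × 1000 = 139.0 g
  TiO2: 22.28% × 1000 = 222.8 g
  Al2O3: 9.975% × 1000 = 99.75 g
  SiO2: 47.36% × 1000 = 473.6 g
  MgO: 1.248% × 1000 = 12.48 g
  PbO: 5.248% × 1000 = 52.48 g
Verifying the oxide balance working from each reported weight, relative to the basis at hand (target by target, the sums agree net of answer rounding effects):
  ZrO2: 205.8·0.6755 = 139.0 g (target 139.0 g)
  TiO2: 225.1·0.9900 = 222.8 g (target 222.8 g)
  Al2O3: 150.5·0.6547 + 409.1·0.003000 = 99.76 g (target 99.75 g)
  SiO2: 205.8·0.3235 + 409.1·0.9949 = 473.6 g (target 473.6 g)
  MgO: 12.67·0.9848 = 12.48 g (target 12.48 g)
  PbO: 52.53·0.9990 = 52.48 g (target 52.48 g)
The glass-mass cross-check: total charge less LOI = 1000 g (the targets, summed, come to 1000 g; stated basis 1000 g — a pure rounding effect).
Adding the batch up: Σ batch = 1056 g; LOI loss = Σ batch·LOI = 55.53 g; the yield ratio, glass ÷ batch: 94.74%.

Revised batch per 1000 g vitreous product:
  Component A: 150.5 g
  Feed B: 205.8 g
  Stock C: 409.1 g
  Stock D: 52.53 g
  Raw G: 12.67 g
  Material F: 225.1 g
Total batch = 1056 g; LOI loss = 55.53 g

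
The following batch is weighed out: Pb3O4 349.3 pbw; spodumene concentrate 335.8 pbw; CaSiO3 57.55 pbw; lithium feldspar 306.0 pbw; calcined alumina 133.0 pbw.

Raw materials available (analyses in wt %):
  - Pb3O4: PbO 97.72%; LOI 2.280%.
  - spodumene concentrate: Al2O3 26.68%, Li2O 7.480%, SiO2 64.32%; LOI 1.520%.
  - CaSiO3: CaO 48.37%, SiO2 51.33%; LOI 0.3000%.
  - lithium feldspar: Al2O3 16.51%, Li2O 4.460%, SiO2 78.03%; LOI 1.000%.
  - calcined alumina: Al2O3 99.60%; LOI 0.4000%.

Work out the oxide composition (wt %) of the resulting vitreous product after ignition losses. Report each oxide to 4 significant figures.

Glass mass = 1165 pbw (batch 1182 − LOI 16.83).
Composition: PbO 29.30%, CaO 2.390%, Al2O3 23.40%, Li2O 3.328%, SiO2 41.58%

Full precision is kept through the solve; the intermediate values are displayed, with 4-significant-figure rounding, on the page. A single rounding completes each reported number. Derived quantities are recomputed in exact precision (the totals, glass mass, the yield, ignition loss, the five compositions) from the weighed amounts at 1165 pbw of glass exactly as printed in the problem or the answer.
Per-oxide mass from batch:
  PbO: 349.3·0.9772 = 341.3 pbw
  CaO: 57.55·0.4837 = 27.84 pbw
  Al2O3: 335.8·0.2668 + 306.0·0.1651 + 133.0·0.9960 = 272.6 pbw
  Li2O: 335.8·0.07480 + 306.0·0.04460 = 38.77 pbw
  SiO2: 335.8·0.6432 + 57.55·0.5133 + 306.0·0.7803 = 484.3 pbw
LOI: 349.3·0.02280 + 335.8·0.01520 + 57.55·0.003000 + 306.0·0.01000 + 133.0·0.004000 = 16.83 pbw
batch − LOI leaves glass = 1182 − 16.83 = 1165 pbw (equal to the oxide-mass sum)
wt %: oxide over glass, times 100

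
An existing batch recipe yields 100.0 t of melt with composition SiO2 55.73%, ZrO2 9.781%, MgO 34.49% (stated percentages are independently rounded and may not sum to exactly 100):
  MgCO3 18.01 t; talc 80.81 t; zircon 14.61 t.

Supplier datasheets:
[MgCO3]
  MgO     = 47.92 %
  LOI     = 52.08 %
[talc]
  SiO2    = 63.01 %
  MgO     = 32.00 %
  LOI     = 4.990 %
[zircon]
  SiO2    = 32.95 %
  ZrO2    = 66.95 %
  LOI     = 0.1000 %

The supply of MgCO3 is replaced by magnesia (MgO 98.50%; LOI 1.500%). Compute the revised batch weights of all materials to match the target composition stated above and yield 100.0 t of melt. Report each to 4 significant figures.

The intermediate values are shown, with 4-significant-figure rounding, alongside each step — all arithmetic runs at full precision all the way through. Every reported number is rounded exactly once. Derived quantities, including net glass mass, the totals, LOI, yield, three oxide percentages, are carried starting from the weights per 100.0 t of glass at full float precision, as written in either problem or answer.
Target masses of each oxide per 100.0 t melt:
  SiO2: 55.73% × 100.0 = 55.73 t
  ZrO2: 9.781% × 100.0 = 9.781 t
  MgO: 34.49% × 100.0 = 34.49 t
Checking each oxide sum applying the batch weights above, on the stated basis (target by target, the sums agree modulo rounding of the values):
  SiO2: 80.81·0.6301 + 14.61·0.3295 = 55.73 t (target 55.73 t)
  ZrO2: 14.61·0.6695 = 9.781 t (target 9.781 t)
  MgO: 8.763·0.9850 + 80.81·0.3200 = 34.49 t (target 34.49 t)
Mass balance on the glass: whole batch net of LOI = 100.0 t (oxide target masses add up to 100.0 t; versus the stated basis of 100.0 t — rounding explains the deltas).
Batch total: Σ batch = 104.2 t; LOI loss = Σ batch·LOI = 4.178 t; glass ÷ batch gives a yield of 95.99%.

Revised batch per 100.0 t melt:
  magnesia: 8.763 t
  talc: 80.81 t
  zircon: 14.61 t
Total batch = 104.2 t; LOI loss = 4.178 t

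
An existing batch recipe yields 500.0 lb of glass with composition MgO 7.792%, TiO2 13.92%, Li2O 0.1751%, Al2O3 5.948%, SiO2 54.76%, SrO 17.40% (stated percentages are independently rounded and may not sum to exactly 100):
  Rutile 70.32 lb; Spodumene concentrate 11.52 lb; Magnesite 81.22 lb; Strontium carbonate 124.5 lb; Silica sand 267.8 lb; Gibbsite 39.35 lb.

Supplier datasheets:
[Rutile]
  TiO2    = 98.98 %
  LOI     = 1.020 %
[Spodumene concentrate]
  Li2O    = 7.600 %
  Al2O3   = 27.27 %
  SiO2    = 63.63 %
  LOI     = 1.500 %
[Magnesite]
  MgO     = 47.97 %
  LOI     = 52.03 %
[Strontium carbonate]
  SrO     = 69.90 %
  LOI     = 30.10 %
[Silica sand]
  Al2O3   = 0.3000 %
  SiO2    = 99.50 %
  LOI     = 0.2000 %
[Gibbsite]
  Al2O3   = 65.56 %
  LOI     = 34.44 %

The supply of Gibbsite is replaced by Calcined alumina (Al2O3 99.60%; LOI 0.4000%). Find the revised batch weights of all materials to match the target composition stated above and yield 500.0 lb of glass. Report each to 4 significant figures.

Revised batch per 500.0 lb glass:
  Rutile: 70.32 lb
  Spodumene concentrate: 11.52 lb
  Magnesite: 81.22 lb
  Strontium carbonate: 124.5 lb
  Silica sand: 267.8 lb
  Calcined alumina: 25.90 lb
Total batch = 581.3 lb; LOI loss = 81.26 lb

All arithmetic runs at full float precision at all times — intermediates are displayed with 4-significant-digit rounding when written out; each reported result is rounded just once; derived quantities are computed at exact precision (totals, net glass mass, the yield, the six compositions, LOI) from the weighed amounts for 500.0 lb of glass exactly as shown in either problem or answer.
Target masses of each oxide per 500.0 lb glass:
  MgO: 7.792% × 500.0 = 38.96 lb
  TiO2: 13.92% × 500.0 = 69.60 lb
  Li2O: 0.1751% × 500.0 = 0.8755 lb
  Al2O3: 5.948% × 500.0 = 29.74 lb
  SiO2: 54.76% × 500.0 = 273.8 lb
  SrO: 17.40% × 500.0 = 87.00 lb
Verifying the oxide balance from the weights as reported, under the basis named above (target by target, the sums agree modulo rounding of the values):
  MgO: 81.22·0.4797 = 38.96 lb (target 38.96 lb)
  TiO2: 70.32·0.9898 = 69.60 lb (target 69.60 lb)
  Li2O: 11.52·0.07600 = 0.8755 lb (target 0.8755 lb)
  Al2O3: 11.52·0.2727 + 267.8·0.003000 + 25.90·0.9960 = 29.74 lb (target 29.74 lb)
  SiO2: 11.52·0.6363 + 267.8·0.9950 = 273.8 lb (target 273.8 lb)
  SrO: 124.5·0.6990 = 87.03 lb (target 87.00 lb)
Auditing the glass mass value: batch total minus LOI = 500.0 lb (the Σ of target masses is 500.0 lb; stated basis 500.0 lb — deltas are rounding alone).
Total batch = Σ batch = 581.3 lb; Σ batch·LOI gives LOI loss = 81.26 lb; yield, glass over the total, = 86.02%.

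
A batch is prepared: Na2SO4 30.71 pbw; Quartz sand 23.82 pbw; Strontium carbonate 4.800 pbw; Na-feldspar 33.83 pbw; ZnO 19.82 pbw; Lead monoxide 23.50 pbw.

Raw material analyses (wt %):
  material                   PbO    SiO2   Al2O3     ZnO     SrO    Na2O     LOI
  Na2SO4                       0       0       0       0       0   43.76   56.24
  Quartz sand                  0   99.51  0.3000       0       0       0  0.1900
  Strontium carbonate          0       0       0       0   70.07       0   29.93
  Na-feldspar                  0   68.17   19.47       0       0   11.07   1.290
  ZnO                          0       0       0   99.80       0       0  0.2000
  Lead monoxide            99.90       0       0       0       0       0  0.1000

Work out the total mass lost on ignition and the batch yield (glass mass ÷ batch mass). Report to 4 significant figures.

Mid-chain values are printed (rounded to 4 significant figures) across the worked steps. The whole derivation keeps full precision all the way through; each reported figure undergoes a single rounding; derived quantities (the yield, totals, ignition loss, net glass mass, the six compositions) are computed in full precision from the batch weights on 117.2 pbw of glass as quoted within either problem or answer.
Material-by-material LOI:
  Na2SO4: 30.71 × 0.5624 = 17.27 pbw
  Quartz sand: 23.82 × 0.001900 = 0.04526 pbw
  Strontium carbonate: 4.800 × 0.2993 = 1.437 pbw
  Na-feldspar: 33.83 × 0.01290 = 0.4364 pbw
  ZnO: 19.82 × 0.002000 = 0.03964 pbw
  Lead monoxide: 23.50 × 0.001000 = 0.02350 pbw
Total LOI = 19.25 pbw
Glass = batch − LOI = 136.5 − 19.25 = 117.2 pbw

LOI loss = 19.25 pbw; glass = 117.2 pbw; yield = 85.89%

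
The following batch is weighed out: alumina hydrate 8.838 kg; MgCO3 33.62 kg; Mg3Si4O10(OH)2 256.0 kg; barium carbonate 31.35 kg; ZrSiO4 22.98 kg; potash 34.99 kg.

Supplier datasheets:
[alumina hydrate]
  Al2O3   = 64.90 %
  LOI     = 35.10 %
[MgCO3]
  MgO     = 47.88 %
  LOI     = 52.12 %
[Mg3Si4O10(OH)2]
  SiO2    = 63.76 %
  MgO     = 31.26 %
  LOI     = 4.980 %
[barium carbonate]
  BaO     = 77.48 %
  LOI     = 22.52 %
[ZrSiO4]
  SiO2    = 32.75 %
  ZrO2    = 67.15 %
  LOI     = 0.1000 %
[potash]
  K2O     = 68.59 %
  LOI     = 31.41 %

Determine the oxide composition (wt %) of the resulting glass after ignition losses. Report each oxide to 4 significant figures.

Glass mass = 336.3 kg (batch 387.8 − LOI 51.45).
Composition: SiO2 50.77%, K2O 7.136%, Al2O3 1.705%, ZrO2 4.588%, MgO 28.58%, BaO 7.222%

Intermediates appear, rounded to four significant digits, as written — full precision is held through the solve — every reported result is rounded a single time — all derived quantities are rebuilt from the batch weights at 336.3 kg of glass at full precision (six oxide percentages, yield, glass mass, ignition loss, totals), as they appear in the question or the answer.
Oxide-by-oxide delivered mass:
  SiO2: 256.0·0.6376 + 22.98·0.3275 = 170.8 kg
  K2O: 34.99·0.6859 = 24.00 kg
  Al2O3: 8.838·0.6490 = 5.736 kg
  ZrO2: 22.98·0.6715 = 15.43 kg
  MgO: 33.62·0.4788 + 256.0·0.3126 = 96.12 kg
  BaO: 31.35·0.7748 = 24.29 kg
LOI: 8.838·0.3510 + 33.62·0.5212 + 256.0·0.04980 + 31.35·0.2252 + 22.98·0.001000 + 34.99·0.3141 = 51.45 kg
Resulting glass, batch − LOI: 387.8 − 51.45 = 336.3 kg (equal to the oxide-mass sum)
oxide / glass × 100 gives the wt %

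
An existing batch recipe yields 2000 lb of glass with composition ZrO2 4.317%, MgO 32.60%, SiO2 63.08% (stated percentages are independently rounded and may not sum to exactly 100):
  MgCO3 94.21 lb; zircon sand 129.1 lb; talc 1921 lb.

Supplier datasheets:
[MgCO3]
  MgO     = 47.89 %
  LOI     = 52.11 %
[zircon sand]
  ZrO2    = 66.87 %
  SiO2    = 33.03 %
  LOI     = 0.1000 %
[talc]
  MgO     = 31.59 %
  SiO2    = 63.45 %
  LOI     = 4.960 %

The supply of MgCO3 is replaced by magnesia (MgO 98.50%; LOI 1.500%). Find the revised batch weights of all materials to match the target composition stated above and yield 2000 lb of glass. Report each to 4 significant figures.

Revised batch per 2000 lb glass:
  magnesia: 45.80 lb
  zircon sand: 129.1 lb
  talc: 1921 lb
Total batch = 2096 lb; LOI loss = 96.10 lb

In-progress results are displayed, with 4-significant-digit rounding, at each printed step. Exact precision is held end to end — a single rounding yields every reported number — the derived quantities, which include totals, the three compositions, LOI, the yield, glass mass, are re-derived in full precision, as written in question or answer, from the batch weights at 2000 lb of glass.
Per-oxide target masses for 2000 lb glass:
  ZrO2: 4.317% × 2000 = 86.34 lb
  MgO: 32.60% × 2000 = 652.0 lb
  SiO2: 63.08% × 2000 = 1262 lb
Verifying the oxide balance on the weights just shown, on the stated basis (target by target, the sums agree once rounding is allowed for):
  ZrO2: 129.1·0.6687 = 86.33 lb (target 86.34 lb)
  MgO: 45.80·0.9850 + 1921·0.3159 = 652.0 lb (target 652.0 lb)
  SiO2: 129.1·0.3303 + 1921·0.6345 = 1262 lb (target 1262 lb)
Auditing the glass mass value: batch total minus LOI = 2000 lb (summing oxide targets gives 2000 lb; versus the stated basis of 2000 lb — deltas are rounding alone).
Summing the batch: Σ batch = 2096 lb; loss to ignition Σ batch·LOI = 96.10 lb; as yield: glass ÷ batch → 95.41%.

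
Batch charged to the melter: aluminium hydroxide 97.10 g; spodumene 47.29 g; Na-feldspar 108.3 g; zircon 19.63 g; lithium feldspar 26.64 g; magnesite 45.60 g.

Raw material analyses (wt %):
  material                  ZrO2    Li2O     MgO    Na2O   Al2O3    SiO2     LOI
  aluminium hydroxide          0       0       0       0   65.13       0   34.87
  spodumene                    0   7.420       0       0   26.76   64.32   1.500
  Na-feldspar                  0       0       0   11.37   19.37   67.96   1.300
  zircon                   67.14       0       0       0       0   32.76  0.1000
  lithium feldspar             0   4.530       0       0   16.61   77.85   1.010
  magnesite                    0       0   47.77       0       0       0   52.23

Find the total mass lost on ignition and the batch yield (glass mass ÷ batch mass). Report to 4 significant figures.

Intermediates are printed rounded off to 4 significant figures on the page. All arithmetic runs at full float precision from first step to last. Each reported figure is rounded only once; the derived quantities, which include the totals, glass mass, yield, the six compositions, LOI, are carried in full float precision, as they appear in problem or answer, using the weight values on 284.5 g of glass.
Ignition loss by material:
  aluminium hydroxide: 97.10 × 0.3487 = 33.86 g
  spodumene: 47.29 × 0.01500 = 0.7093 g
  Na-feldspar: 108.3 × 0.01300 = 1.408 g
  zircon: 19.63 × 0.001000 = 0.01963 g
  lithium feldspar: 26.64 × 0.01010 = 0.2691 g
  magnesite: 45.60 × 0.5223 = 23.82 g
Total LOI = 60.08 g
Glass = batch − LOI = 344.6 − 60.08 = 284.5 g

LOI loss = 60.08 g; glass = 284.5 g; yield = 82.56%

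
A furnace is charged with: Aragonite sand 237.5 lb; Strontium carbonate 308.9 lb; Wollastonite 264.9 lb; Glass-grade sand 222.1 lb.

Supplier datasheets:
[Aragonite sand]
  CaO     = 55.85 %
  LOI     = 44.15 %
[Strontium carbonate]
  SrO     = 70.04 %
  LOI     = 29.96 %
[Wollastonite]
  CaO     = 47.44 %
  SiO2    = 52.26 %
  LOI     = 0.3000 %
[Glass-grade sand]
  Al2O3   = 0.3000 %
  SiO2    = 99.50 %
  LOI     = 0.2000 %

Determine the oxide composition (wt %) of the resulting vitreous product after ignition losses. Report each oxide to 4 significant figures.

Glass mass = 834.8 lb (batch 1033 − LOI 198.6).
Composition: SrO 25.92%, CaO 30.94%, Al2O3 0.07982%, SiO2 43.06%

Rounding to 4 significant digits governs each working value as displayed — the whole derivation keeps full precision at each step — a single rounding completes every reported value — the derived quantities, including totals, glass mass, yield, the four compositions, ignition loss, are rebuilt from the batch weights at 834.8 lb of glass in full float precision as quoted within either problem or answer.
Mass of each oxide from the mix:
  SrO: 308.9·0.7004 = 216.4 lb
  CaO: 237.5·0.5585 + 264.9·0.4744 = 258.3 lb
  Al2O3: 222.1·0.003000 = 0.6663 lb
  SiO2: 264.9·0.5226 + 222.1·0.9950 = 359.4 lb
LOI: 237.5·0.4415 + 308.9·0.2996 + 264.9·0.003000 + 222.1·0.002000 = 198.6 lb
Glass mass = batch − LOI = 1033 − 198.6 = 834.8 lb (equal to the oxide-mass sum)
percent share: oxide ÷ glass, ×100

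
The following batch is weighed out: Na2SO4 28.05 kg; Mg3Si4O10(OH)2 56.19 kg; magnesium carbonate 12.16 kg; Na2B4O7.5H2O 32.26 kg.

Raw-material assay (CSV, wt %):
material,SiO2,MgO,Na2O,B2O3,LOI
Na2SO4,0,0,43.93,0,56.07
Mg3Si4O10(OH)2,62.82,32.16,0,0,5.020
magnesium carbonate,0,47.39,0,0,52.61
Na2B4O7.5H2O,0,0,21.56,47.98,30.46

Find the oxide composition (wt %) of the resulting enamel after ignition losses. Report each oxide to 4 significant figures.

Glass mass = 93.89 kg (batch 128.7 − LOI 34.77).
Composition: SiO2 37.60%, MgO 25.38%, Na2O 20.53%, B2O3 16.49%

Full precision is kept all the way through — mid-chain values are displayed rounded off to 4 significant figures as written. Each reported result receives exactly one rounding. All derived quantities, which include the totals, ignition loss, glass mass, four oxide percentages, yield, are recomputed at full float precision, exactly as printed in problem or answer, from the batch weights per 93.89 kg of glass.
Oxide masses out of the charge:
  SiO2: 56.19·0.6282 = 35.30 kg
  MgO: 56.19·0.3216 + 12.16·0.4739 = 23.83 kg
  Na2O: 28.05·0.4393 + 32.26·0.2156 = 19.28 kg
  B2O3: 32.26·0.4798 = 15.48 kg
LOI: 28.05·0.5607 + 56.19·0.05020 + 12.16·0.5261 + 32.26·0.3046 = 34.77 kg
The glass mass, total less LOI, = 128.7 − 34.77 = 93.89 kg (= the summed oxide contributions)
percent by weight: oxide/glass ×100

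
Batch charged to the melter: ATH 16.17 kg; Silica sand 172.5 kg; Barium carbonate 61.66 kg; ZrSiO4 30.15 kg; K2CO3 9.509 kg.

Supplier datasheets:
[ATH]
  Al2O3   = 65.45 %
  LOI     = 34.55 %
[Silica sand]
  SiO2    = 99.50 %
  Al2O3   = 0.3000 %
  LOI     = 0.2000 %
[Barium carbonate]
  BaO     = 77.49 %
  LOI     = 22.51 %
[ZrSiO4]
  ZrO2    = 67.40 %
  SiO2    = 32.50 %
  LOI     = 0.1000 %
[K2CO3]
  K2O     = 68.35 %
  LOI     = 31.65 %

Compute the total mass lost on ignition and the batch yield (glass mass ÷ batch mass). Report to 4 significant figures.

In-progress results are shown rounded to four significant figures alongside each step. Every computation keeps full precision at each step; each reported figure takes a single rounding. The derived quantities, including glass mass, five oxide percentages, yield, totals, ignition loss, are re-derived starting from the weights for 267.1 kg of glass at full float precision, as written in the problem or answer text.
Per-material ignition loss:
  ATH: 16.17 × 0.3455 = 5.587 kg
  Silica sand: 172.5 × 0.002000 = 0.3450 kg
  Barium carbonate: 61.66 × 0.2251 = 13.88 kg
  ZrSiO4: 30.15 × 0.001000 = 0.03015 kg
  K2CO3: 9.509 × 0.3165 = 3.010 kg
Total LOI = 22.85 kg
Glass = batch − LOI = 290.0 − 22.85 = 267.1 kg

LOI loss = 22.85 kg; glass = 267.1 kg; yield = 92.12%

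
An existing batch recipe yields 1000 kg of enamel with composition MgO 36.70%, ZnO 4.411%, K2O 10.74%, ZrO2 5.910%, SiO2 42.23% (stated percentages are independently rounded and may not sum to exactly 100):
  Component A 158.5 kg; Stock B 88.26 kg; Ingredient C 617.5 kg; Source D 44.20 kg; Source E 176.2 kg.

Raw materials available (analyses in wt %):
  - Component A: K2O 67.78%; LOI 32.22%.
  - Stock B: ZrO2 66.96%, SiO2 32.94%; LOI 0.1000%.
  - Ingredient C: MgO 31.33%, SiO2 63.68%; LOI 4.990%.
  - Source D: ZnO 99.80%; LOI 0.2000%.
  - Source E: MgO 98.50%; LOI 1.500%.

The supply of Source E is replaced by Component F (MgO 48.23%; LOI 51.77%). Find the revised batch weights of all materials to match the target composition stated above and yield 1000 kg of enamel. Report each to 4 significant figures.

Mid-chain values are printed rounded off to 4 significant digits when written out — all internal work holds full precision throughout. Each reported number receives exactly one rounding — all derived quantities (the yield, glass mass, LOI, five oxide percentages, totals) are computed in full precision from the batch weights for 1000 kg of glass, precisely as stated by either problem or answer.
Oxide mass targets, per 1000 kg enamel:
  MgO: 36.70% × 1000 = 367.0 kg
  ZnO: 4.411% × 1000 = 44.11 kg
  K2O: 10.74% × 1000 = 107.4 kg
  ZrO2: 5.910% × 1000 = 59.10 kg
  SiO2: 42.23% × 1000 = 422.3 kg
Verifying the oxide balance on the weights just shown, per the basis as stated (sums match the target masses modulo rounding of the values):
  MgO: 617.5·0.3133 + 359.8·0.4823 = 367.0 kg (target 367.0 kg)
  ZnO: 44.20·0.9980 = 44.11 kg (target 44.11 kg)
  K2O: 158.5·0.6778 = 107.4 kg (target 107.4 kg)
  ZrO2: 88.26·0.6696 = 59.10 kg (target 59.10 kg)
  SiO2: 88.26·0.3294 + 617.5·0.6368 = 422.3 kg (target 422.3 kg)
The glass-mass cross-check: total batch − LOI = 999.9 kg (oxide target masses add up to 999.9 kg; stated basis 1000 kg — gaps are rounding artifacts).
Adding the batch up: Σ batch = 1268 kg; the LOI term Σ batch·LOI equals 268.3 kg; yield, glass over the total, = 78.84%.

Revised batch per 1000 kg enamel:
  Component A: 158.5 kg
  Stock B: 88.26 kg
  Ingredient C: 617.5 kg
  Source D: 44.20 kg
  Component F: 359.8 kg
Total batch = 1268 kg; LOI loss = 268.3 kg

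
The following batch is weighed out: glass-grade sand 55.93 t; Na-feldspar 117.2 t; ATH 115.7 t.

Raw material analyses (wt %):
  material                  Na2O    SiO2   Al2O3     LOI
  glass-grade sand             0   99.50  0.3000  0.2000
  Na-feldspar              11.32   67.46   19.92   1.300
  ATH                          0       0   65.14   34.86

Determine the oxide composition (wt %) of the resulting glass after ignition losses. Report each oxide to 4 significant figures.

Glass mass = 246.9 t (batch 288.8 − LOI 41.97).
Composition: Na2O 5.374%, SiO2 54.57%, Al2O3 40.06%

The whole derivation keeps full precision throughout. Intermediates are printed, rounded to 4 significant digits, within the worked lines. Every reported figure sees exactly one rounding; derived quantities (glass mass, yield, three oxide percentages, totals, ignition loss) are re-derived starting from the weights per 246.9 t of glass at full float precision precisely as stated by problem or answer.
What the batch supplies per oxide:
  Na2O: 117.2·0.1132 = 13.27 t
  SiO2: 55.93·0.9950 + 117.2·0.6746 = 134.7 t
  Al2O3: 55.93·0.003000 + 117.2·0.1992 + 115.7·0.6514 = 98.88 t
LOI: 55.93·0.002000 + 117.2·0.01300 + 115.7·0.3486 = 41.97 t
The glass mass, total less LOI, = 288.8 − 41.97 = 246.9 t (= Σ oxide masses)
percent share: oxide ÷ glass, ×100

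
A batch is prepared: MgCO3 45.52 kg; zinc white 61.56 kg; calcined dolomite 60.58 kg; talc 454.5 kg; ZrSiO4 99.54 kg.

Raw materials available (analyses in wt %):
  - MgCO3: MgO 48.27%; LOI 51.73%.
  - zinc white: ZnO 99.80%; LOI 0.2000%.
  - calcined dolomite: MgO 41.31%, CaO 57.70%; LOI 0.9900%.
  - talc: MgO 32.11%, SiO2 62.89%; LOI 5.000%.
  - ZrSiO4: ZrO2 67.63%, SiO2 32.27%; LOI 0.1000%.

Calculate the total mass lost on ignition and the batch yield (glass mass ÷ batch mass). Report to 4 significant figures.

LOI loss = 47.09 kg; glass = 674.6 kg; yield = 93.47%

Intermediates are shown rounded to 4 significant figures when written out. The working math keeps exact precision in every operation. A single rounding completes each reported result; all derived quantities, which include the five compositions, glass mass, LOI, yield, the totals, are carried in full precision, as they appear in question or answer, from the weighed amounts at 674.6 kg of glass.
LOI of each material in turn:
  MgCO3: 45.52 × 0.5173 = 23.55 kg
  zinc white: 61.56 × 0.002000 = 0.1231 kg
  calcined dolomite: 60.58 × 0.009900 = 0.5997 kg
  talc: 454.5 × 0.05000 = 22.73 kg
  ZrSiO4: 99.54 × 0.001000 = 0.09954 kg
Total LOI = 47.09 kg
Glass = batch − LOI = 721.7 − 47.09 = 674.6 kg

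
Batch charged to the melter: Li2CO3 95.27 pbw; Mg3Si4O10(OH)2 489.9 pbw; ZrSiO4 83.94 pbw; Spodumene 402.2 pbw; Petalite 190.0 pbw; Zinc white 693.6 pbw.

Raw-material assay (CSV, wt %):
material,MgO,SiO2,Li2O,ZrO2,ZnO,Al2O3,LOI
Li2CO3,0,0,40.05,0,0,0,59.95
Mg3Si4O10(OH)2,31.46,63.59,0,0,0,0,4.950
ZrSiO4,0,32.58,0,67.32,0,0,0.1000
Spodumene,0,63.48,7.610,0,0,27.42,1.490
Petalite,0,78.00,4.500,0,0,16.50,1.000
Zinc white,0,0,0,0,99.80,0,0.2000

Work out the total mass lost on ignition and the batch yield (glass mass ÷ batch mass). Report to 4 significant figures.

Each numeric step holds full precision in every operation; in-progress results are shown, with 4-significant-digit rounding, between the steps; a single rounding completes each reported value; all derived quantities (six oxide percentages, glass mass, the yield, the totals, ignition loss) are rebuilt from the batch weights at 1864 pbw of glass in full precision, as written in the problem or answer text.
Ignition loss by material:
  Li2CO3: 95.27 × 0.5995 = 57.11 pbw
  Mg3Si4O10(OH)2: 489.9 × 0.04950 = 24.25 pbw
  ZrSiO4: 83.94 × 0.001000 = 0.08394 pbw
  Spodumene: 402.2 × 0.01490 = 5.993 pbw
  Petalite: 190.0 × 0.01000 = 1.900 pbw
  Zinc white: 693.6 × 0.002000 = 1.387 pbw
Total LOI = 90.73 pbw
Glass = batch − LOI = 1955 − 90.73 = 1864 pbw

LOI loss = 90.73 pbw; glass = 1864 pbw; yield = 95.36%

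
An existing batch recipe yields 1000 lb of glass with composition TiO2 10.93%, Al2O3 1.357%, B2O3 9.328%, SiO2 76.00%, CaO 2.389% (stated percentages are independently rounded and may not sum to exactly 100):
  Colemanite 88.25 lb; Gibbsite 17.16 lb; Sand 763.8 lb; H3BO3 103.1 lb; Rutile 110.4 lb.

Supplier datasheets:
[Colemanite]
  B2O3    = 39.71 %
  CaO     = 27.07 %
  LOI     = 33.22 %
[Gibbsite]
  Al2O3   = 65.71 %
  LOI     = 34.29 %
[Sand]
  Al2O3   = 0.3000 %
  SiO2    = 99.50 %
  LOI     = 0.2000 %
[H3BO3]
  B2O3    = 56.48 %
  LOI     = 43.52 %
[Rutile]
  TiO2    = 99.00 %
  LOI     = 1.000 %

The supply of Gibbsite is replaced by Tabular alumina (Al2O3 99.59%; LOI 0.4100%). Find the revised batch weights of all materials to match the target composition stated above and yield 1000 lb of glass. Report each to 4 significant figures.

Revised batch per 1000 lb glass:
  Colemanite: 88.25 lb
  Tabular alumina: 11.32 lb
  Sand: 763.8 lb
  H3BO3: 103.1 lb
  Rutile: 110.4 lb
Total batch = 1077 lb; LOI loss = 76.86 lb

In-progress results are printed rounded off to 4 significant figures when written out — all internal work carries full float precision in all steps — exactly one rounding is applied to every reported figure; the derived quantities, including glass mass, the five compositions, LOI, the totals, yield, are re-derived using the weight values on 1000 lb of glass in exact precision, exactly as printed in problem or answer.
Target oxide masses per 1000 lb glass:
  TiO2: 10.93% × 1000 = 109.3 lb
  Al2O3: 1.357% × 1000 = 13.57 lb
  B2O3: 9.328% × 1000 = 93.28 lb
  SiO2: 76.00% × 1000 = 760.0 lb
  CaO: 2.389% × 1000 = 23.89 lb
Verifying the oxide balance working from each reported weight, on the stated basis (every target is met by its sum within answer rounding):
  TiO2: 110.4·0.9900 = 109.3 lb (target 109.3 lb)
  Al2O3: 11.32·0.9959 + 763.8·0.003000 = 13.56 lb (target 13.57 lb)
  B2O3: 88.25·0.3971 + 103.1·0.5648 = 93.27 lb (target 93.28 lb)
  SiO2: 763.8·0.9950 = 760.0 lb (target 760.0 lb)
  CaO: 88.25·0.2707 = 23.89 lb (target 23.89 lb)
Glass-mass closure: Σ batch − LOI loss = 1000 lb (oxide target masses add up to 1000 lb; the stated basis being 1000 lb — any gap is answer rounding).
Total batch = Σ batch = 1077 lb; ignition loss, Σ(batch × LOI) = 76.86 lb; yield = glass ÷ total batch = 92.86%.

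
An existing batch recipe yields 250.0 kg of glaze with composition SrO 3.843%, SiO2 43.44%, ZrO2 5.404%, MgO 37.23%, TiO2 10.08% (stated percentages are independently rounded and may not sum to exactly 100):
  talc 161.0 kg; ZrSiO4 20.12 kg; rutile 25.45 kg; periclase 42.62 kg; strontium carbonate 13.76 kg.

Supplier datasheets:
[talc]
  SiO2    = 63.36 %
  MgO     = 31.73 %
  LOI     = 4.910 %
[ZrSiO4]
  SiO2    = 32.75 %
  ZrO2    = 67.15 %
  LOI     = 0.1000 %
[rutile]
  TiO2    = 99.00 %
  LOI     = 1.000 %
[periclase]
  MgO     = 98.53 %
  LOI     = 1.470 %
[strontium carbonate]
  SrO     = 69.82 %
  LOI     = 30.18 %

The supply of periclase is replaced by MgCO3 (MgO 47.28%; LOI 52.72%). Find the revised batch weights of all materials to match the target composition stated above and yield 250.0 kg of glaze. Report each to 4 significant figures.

The intermediate values are printed rounded off to 4 significant figures alongside each step; all arithmetic carries full precision in all steps — exactly one rounding is applied to each reported number; the derived quantities are re-derived using the weight values on 250.0 kg of glass at full precision (ignition loss, the yield, the five compositions, net glass mass, totals), as written in the question or the answer.
Target masses of each oxide per 250.0 kg glaze:
  SrO: 3.843% × 250.0 = 9.608 kg
  SiO2: 43.44% × 250.0 = 108.6 kg
  ZrO2: 5.404% × 250.0 = 13.51 kg
  MgO: 37.23% × 250.0 = 93.08 kg
  TiO2: 10.08% × 250.0 = 25.20 kg
Checking each oxide sum on the weights just shown, on the stated basis (sums match the target masses within answer rounding):
  SrO: 13.76·0.6982 = 9.607 kg (target 9.608 kg)
  SiO2: 161.0·0.6336 + 20.12·0.3275 = 108.6 kg (target 108.6 kg)
  ZrO2: 20.12·0.6715 = 13.51 kg (target 13.51 kg)
  MgO: 161.0·0.3173 + 88.81·0.4728 = 93.07 kg (target 93.08 kg)
  TiO2: 25.45·0.9900 = 25.20 kg (target 25.20 kg)
Consistency of the glass mass: total charge less LOI = 250.0 kg (targets for the oxides total 250.0 kg; against the stated basis, 250.0 kg — gaps are rounding artifacts).
Summing the batch: Σ batch = 309.1 kg; LOI loss = Σ batch·LOI = 59.15 kg; yield: glass divided by total = 80.87%.

Revised batch per 250.0 kg glaze:
  talc: 161.0 kg
  ZrSiO4: 20.12 kg
  rutile: 25.45 kg
  MgCO3: 88.81 kg
  strontium carbonate: 13.76 kg
Total batch = 309.1 kg; LOI loss = 59.15 kg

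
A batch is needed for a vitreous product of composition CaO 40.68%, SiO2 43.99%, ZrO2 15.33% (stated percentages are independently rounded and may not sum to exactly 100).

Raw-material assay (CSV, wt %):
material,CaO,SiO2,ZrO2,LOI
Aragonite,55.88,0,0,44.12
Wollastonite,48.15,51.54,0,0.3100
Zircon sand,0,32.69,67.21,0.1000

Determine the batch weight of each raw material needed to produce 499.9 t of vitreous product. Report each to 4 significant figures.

The intermediate values appear, with 4-significant-figure rounding, at each printed step; the working math carries full precision at each step. Exactly one rounding lands on each reported figure. All derived quantities, including LOI, glass mass, totals, the yield, three oxide percentages, are rebuilt using the weight values per 499.9 t of glass at exact precision, as given in the problem or the answer.
Target masses of each oxide per 499.9 t vitreous product:
  CaO: 40.68% × 499.9 = 203.4 t
  SiO2: 43.99% × 499.9 = 219.9 t
  ZrO2: 15.33% × 499.9 = 76.63 t
A balance pass over the oxides, given the weights on record, at the basis given (target by target, the sums agree once rounding is allowed for):
  CaO: 58.59·0.5588 + 354.3·0.4815 = 203.3 t (target 203.4 t)
  SiO2: 354.3·0.5154 + 114.0·0.3269 = 219.9 t (target 219.9 t)
  ZrO2: 114.0·0.6721 = 76.62 t (target 76.63 t)
Glass-mass sanity pass: total charge less LOI = 499.8 t (targets for the oxides total 499.9 t; against the stated basis, 499.9 t — gaps are rounding artifacts).
Batch grand total — Σ batch = 526.9 t; Σ batch·LOI gives LOI loss = 27.06 t; glass ÷ batch gives a yield of 94.86%.

Batch per 499.9 t vitreous product:
  Aragonite: 58.59 t
  Wollastonite: 354.3 t
  Zircon sand: 114.0 t
Total batch = 526.9 t; LOI loss = 27.06 t; yield = 94.86%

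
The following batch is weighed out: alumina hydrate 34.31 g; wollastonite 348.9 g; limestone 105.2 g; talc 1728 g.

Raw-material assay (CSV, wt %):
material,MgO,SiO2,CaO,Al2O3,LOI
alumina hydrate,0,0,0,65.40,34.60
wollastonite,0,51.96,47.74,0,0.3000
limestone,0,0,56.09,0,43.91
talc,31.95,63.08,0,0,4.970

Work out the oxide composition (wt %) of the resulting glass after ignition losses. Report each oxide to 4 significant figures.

Working values are printed, rounded to 4 significant digits, at each printed step; the whole derivation keeps full precision in every operation; a single rounding yields every reported figure. The derived quantities (the four compositions, LOI, glass mass, the yield, totals) are rebuilt at full float precision starting from the weights for 2071 g of glass, exactly as printed in either problem or answer.
Per-oxide mass from batch:
  MgO: 1728·0.3195 = 552.1 g
  SiO2: 348.9·0.5196 + 1728·0.6308 = 1271 g
  CaO: 348.9·0.4774 + 105.2·0.5609 = 225.6 g
  Al2O3: 34.31·0.6540 = 22.44 g
LOI: 34.31·0.3460 + 348.9·0.003000 + 105.2·0.4391 + 1728·0.04970 = 145.0 g
Glass mass = batch − LOI = 2216 − 145.0 = 2071 g (the oxide masses sum to this)
percent share: oxide ÷ glass, ×100

Glass mass = 2071 g (batch 2216 − LOI 145.0).
Composition: MgO 26.65%, SiO2 61.37%, CaO 10.89%, Al2O3 1.083%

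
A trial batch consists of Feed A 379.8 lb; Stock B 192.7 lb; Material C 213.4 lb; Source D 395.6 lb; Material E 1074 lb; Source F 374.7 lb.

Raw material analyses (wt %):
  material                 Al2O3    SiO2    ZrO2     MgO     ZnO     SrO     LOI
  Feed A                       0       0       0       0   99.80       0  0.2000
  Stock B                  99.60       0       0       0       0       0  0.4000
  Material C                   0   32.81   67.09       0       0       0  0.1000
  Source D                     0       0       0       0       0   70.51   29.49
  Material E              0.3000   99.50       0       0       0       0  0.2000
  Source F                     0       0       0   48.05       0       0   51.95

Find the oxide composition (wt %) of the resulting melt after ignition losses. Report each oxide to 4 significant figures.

Glass mass = 2315 lb (batch 2630 − LOI 315.2).
Composition: Al2O3 8.430%, SiO2 49.19%, ZrO2 6.184%, MgO 7.777%, ZnO 16.37%, SrO 12.05%

Mid-chain values are printed, rounded to 4 significant digits, between the steps. Every computation maintains exact precision from start to finish; a single rounding produces each reported result — derived quantities, which include yield, LOI, the totals, six oxide percentages, net glass mass, are carried in full float precision, as set out in question or answer, using the weight values at 2315 lb of glass.
What the batch supplies per oxide:
  Al2O3: 192.7·0.9960 + 1074·0.003000 = 195.2 lb
  SiO2: 213.4·0.3281 + 1074·0.9950 = 1139 lb
  ZrO2: 213.4·0.6709 = 143.2 lb
  MgO: 374.7·0.4805 = 180.0 lb
  ZnO: 379.8·0.9980 = 379.0 lb
  SrO: 395.6·0.7051 = 278.9 lb
LOI: 379.8·0.002000 + 192.7·0.004000 + 213.4·0.001000 + 395.6·0.2949 + 1074·0.002000 + 374.7·0.5195 = 315.2 lb
Resulting glass, batch − LOI: 2630 − 315.2 = 2315 lb (the oxide masses sum to this)
oxide / glass × 100 gives the wt %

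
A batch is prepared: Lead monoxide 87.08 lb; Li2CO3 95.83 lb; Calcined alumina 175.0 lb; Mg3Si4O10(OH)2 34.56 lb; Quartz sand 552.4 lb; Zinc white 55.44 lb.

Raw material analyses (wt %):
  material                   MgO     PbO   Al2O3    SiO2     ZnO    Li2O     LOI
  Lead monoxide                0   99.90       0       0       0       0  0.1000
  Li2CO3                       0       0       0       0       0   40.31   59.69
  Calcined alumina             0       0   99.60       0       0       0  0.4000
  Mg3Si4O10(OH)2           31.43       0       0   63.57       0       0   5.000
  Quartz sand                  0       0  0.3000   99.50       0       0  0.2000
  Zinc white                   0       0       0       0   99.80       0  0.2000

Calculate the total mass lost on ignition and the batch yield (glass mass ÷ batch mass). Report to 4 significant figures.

Intermediates appear, rounded to 4 significant figures, in the printout — each numeric step runs at full precision from start to finish. Every reported figure is rounded only once; the derived quantities are rebuilt using the weight values per 939.4 lb of glass at exact precision (the yield, totals, the six compositions, LOI, glass mass) as quoted within problem or answer.
Loss on ignition, line by line:
  Lead monoxide: 87.08 × 0.001000 = 0.08708 lb
  Li2CO3: 95.83 × 0.5969 = 57.20 lb
  Calcined alumina: 175.0 × 0.004000 = 0.7000 lb
  Mg3Si4O10(OH)2: 34.56 × 0.05000 = 1.728 lb
  Quartz sand: 552.4 × 0.002000 = 1.105 lb
  Zinc white: 55.44 × 0.002000 = 0.1109 lb
Total LOI = 60.93 lb
Glass = batch − LOI = 1000 − 60.93 = 939.4 lb

LOI loss = 60.93 lb; glass = 939.4 lb; yield = 93.91%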